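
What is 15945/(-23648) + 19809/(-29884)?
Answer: -7620513/5699168 ≈ -1.3371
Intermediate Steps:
15945/(-23648) + 19809/(-29884) = 15945*(-1/23648) + 19809*(-1/29884) = -15945/23648 - 639/964 = -7620513/5699168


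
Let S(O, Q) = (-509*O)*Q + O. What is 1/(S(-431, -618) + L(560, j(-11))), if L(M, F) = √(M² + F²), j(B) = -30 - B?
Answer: -135576653/18381028838368448 - √313961/18381028838368448 ≈ -7.3759e-9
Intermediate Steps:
S(O, Q) = O - 509*O*Q (S(O, Q) = -509*O*Q + O = O - 509*O*Q)
L(M, F) = √(F² + M²)
1/(S(-431, -618) + L(560, j(-11))) = 1/(-431*(1 - 509*(-618)) + √((-30 - 1*(-11))² + 560²)) = 1/(-431*(1 + 314562) + √((-30 + 11)² + 313600)) = 1/(-431*314563 + √((-19)² + 313600)) = 1/(-135576653 + √(361 + 313600)) = 1/(-135576653 + √313961)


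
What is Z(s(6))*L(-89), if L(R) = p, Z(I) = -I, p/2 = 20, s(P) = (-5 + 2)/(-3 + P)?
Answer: 40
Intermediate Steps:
s(P) = -3/(-3 + P)
p = 40 (p = 2*20 = 40)
L(R) = 40
Z(s(6))*L(-89) = -(-3)/(-3 + 6)*40 = -(-3)/3*40 = -1*(-1)*40 = 1*40 = 40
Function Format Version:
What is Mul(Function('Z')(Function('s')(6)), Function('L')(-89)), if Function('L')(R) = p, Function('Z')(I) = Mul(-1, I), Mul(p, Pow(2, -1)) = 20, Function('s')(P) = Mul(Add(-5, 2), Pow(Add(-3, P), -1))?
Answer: 40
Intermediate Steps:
Function('s')(P) = Mul(-3, Pow(Add(-3, P), -1))
p = 40 (p = Mul(2, 20) = 40)
Function('L')(R) = 40
Mul(Function('Z')(Function('s')(6)), Function('L')(-89)) = Mul(Mul(-1, Mul(-3, Pow(Add(-3, 6), -1))), 40) = Mul(Mul(-1, Mul(-3, Pow(3, -1))), 40) = Mul(Mul(-1, Mul(-3, Rational(1, 3))), 40) = Mul(Mul(-1, -1), 40) = Mul(1, 40) = 40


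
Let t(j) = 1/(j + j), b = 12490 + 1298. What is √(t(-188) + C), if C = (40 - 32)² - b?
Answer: 5*I*√19402446/188 ≈ 117.15*I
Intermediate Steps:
b = 13788
t(j) = 1/(2*j)
C = -13724 (C = (40 - 32)² - 1*13788 = 8² - 13788 = 64 - 13788 = -13724)
√(t(-188) + C) = √((½)/(-188) - 13724) = √((½)*(-1/188) - 13724) = √(-1/376 - 13724) = √(-5160225/376) = 5*I*√19402446/188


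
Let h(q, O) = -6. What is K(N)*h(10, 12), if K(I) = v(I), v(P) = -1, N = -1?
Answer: 6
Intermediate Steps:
K(I) = -1
K(N)*h(10, 12) = -1*(-6) = 6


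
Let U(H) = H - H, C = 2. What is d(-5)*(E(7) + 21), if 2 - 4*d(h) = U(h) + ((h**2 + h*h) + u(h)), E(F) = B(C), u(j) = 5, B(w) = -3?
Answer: -477/2 ≈ -238.50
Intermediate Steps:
U(H) = 0
E(F) = -3
d(h) = -3/4 - h**2/2 (d(h) = 1/2 - (0 + ((h**2 + h*h) + 5))/4 = 1/2 - (0 + ((h**2 + h**2) + 5))/4 = 1/2 - (0 + (2*h**2 + 5))/4 = 1/2 - (0 + (5 + 2*h**2))/4 = 1/2 - (5 + 2*h**2)/4 = 1/2 + (-5/4 - h**2/2) = -3/4 - h**2/2)
d(-5)*(E(7) + 21) = (-3/4 - 1/2*(-5)**2)*(-3 + 21) = (-3/4 - 1/2*25)*18 = (-3/4 - 25/2)*18 = -53/4*18 = -477/2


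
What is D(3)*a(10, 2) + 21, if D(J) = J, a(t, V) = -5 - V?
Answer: 0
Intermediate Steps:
D(3)*a(10, 2) + 21 = 3*(-5 - 1*2) + 21 = 3*(-5 - 2) + 21 = 3*(-7) + 21 = -21 + 21 = 0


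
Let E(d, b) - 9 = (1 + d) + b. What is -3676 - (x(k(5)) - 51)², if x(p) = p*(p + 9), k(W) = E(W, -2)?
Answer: -58901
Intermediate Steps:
E(d, b) = 10 + b + d (E(d, b) = 9 + ((1 + d) + b) = 9 + (1 + b + d) = 10 + b + d)
k(W) = 8 + W (k(W) = 10 - 2 + W = 8 + W)
x(p) = p*(9 + p)
-3676 - (x(k(5)) - 51)² = -3676 - ((8 + 5)*(9 + (8 + 5)) - 51)² = -3676 - (13*(9 + 13) - 51)² = -3676 - (13*22 - 51)² = -3676 - (286 - 51)² = -3676 - 1*235² = -3676 - 1*55225 = -3676 - 55225 = -58901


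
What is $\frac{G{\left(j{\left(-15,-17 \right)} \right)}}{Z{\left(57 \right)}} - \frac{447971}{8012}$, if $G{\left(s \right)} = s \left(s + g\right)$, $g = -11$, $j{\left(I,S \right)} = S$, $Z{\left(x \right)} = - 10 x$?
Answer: $- \frac{129578591}{2283420} \approx -56.748$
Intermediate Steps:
$G{\left(s \right)} = s \left(-11 + s\right)$ ($G{\left(s \right)} = s \left(s - 11\right) = s \left(-11 + s\right)$)
$\frac{G{\left(j{\left(-15,-17 \right)} \right)}}{Z{\left(57 \right)}} - \frac{447971}{8012} = \frac{\left(-17\right) \left(-11 - 17\right)}{\left(-10\right) 57} - \frac{447971}{8012} = \frac{\left(-17\right) \left(-28\right)}{-570} - \frac{447971}{8012} = 476 \left(- \frac{1}{570}\right) - \frac{447971}{8012} = - \frac{238}{285} - \frac{447971}{8012} = - \frac{129578591}{2283420}$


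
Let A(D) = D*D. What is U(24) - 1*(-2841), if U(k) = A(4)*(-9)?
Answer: 2697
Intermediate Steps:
A(D) = D**2
U(k) = -144 (U(k) = 4**2*(-9) = 16*(-9) = -144)
U(24) - 1*(-2841) = -144 - 1*(-2841) = -144 + 2841 = 2697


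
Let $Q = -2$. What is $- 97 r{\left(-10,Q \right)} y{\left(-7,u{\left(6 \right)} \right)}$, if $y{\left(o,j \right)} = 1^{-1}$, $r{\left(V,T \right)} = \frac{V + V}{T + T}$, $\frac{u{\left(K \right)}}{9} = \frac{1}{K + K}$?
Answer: $-485$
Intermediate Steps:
$u{\left(K \right)} = \frac{9}{2 K}$ ($u{\left(K \right)} = \frac{9}{K + K} = \frac{9}{2 K}$)
$r{\left(V,T \right)} = \frac{V}{T}$ ($r{\left(V,T \right)} = \frac{2 V}{2 T} = 2 V \frac{1}{2 T} = \frac{V}{T}$)
$y{\left(o,j \right)} = 1$
$- 97 r{\left(-10,Q \right)} y{\left(-7,u{\left(6 \right)} \right)} = - 97 \left(- \frac{10}{-2}\right) 1 = - 97 \left(\left(-10\right) \left(- \frac{1}{2}\right)\right) 1 = \left(-97\right) 5 \cdot 1 = \left(-485\right) 1 = -485$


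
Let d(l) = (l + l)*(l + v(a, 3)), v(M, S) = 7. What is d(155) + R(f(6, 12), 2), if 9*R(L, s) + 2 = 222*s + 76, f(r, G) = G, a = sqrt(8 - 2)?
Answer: 452498/9 ≈ 50278.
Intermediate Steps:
a = sqrt(6) ≈ 2.4495
d(l) = 2*l*(7 + l) (d(l) = (l + l)*(l + 7) = (2*l)*(7 + l) = 2*l*(7 + l))
R(L, s) = 74/9 + 74*s/3 (R(L, s) = -2/9 + (222*s + 76)/9 = -2/9 + (76 + 222*s)/9 = -2/9 + (76/9 + 74*s/3) = 74/9 + 74*s/3)
d(155) + R(f(6, 12), 2) = 2*155*(7 + 155) + (74/9 + (74/3)*2) = 2*155*162 + (74/9 + 148/3) = 50220 + 518/9 = 452498/9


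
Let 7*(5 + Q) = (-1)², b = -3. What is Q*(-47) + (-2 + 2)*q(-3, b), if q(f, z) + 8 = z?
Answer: 1598/7 ≈ 228.29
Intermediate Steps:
q(f, z) = -8 + z
Q = -34/7 (Q = -5 + (⅐)*(-1)² = -5 + (⅐)*1 = -5 + ⅐ = -34/7 ≈ -4.8571)
Q*(-47) + (-2 + 2)*q(-3, b) = -34/7*(-47) + (-2 + 2)*(-8 - 3) = 1598/7 + 0*(-11) = 1598/7 + 0 = 1598/7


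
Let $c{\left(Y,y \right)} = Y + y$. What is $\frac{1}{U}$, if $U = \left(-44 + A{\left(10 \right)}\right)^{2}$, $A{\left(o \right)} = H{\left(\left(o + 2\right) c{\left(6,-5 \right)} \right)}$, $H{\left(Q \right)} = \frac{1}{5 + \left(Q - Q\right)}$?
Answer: $\frac{25}{47961} \approx 0.00052126$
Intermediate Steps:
$H{\left(Q \right)} = \frac{1}{5}$ ($H{\left(Q \right)} = \frac{1}{5 + 0} = \frac{1}{5}$)
$A{\left(o \right)} = \frac{1}{5}$
$U = \frac{47961}{25}$ ($U = \left(-44 + \frac{1}{5}\right)^{2} = \left(- \frac{219}{5}\right)^{2} = \frac{47961}{25} \approx 1918.4$)
$\frac{1}{U} = \frac{1}{\frac{47961}{25}} = \frac{25}{47961}$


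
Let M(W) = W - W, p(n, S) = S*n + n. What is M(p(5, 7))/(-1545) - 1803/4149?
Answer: -601/1383 ≈ -0.43456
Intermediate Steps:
p(n, S) = n + S*n
M(W) = 0
M(p(5, 7))/(-1545) - 1803/4149 = 0/(-1545) - 1803/4149 = 0*(-1/1545) - 1803*1/4149 = 0 - 601/1383 = -601/1383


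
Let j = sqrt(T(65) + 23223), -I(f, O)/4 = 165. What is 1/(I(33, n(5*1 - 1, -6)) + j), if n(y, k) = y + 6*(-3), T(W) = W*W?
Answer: -165/102038 - sqrt(6862)/204076 ≈ -0.0020230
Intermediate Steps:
T(W) = W**2
n(y, k) = -18 + y (n(y, k) = y - 18 = -18 + y)
I(f, O) = -660 (I(f, O) = -4*165 = -660)
j = 2*sqrt(6862) (j = sqrt(65**2 + 23223) = sqrt(4225 + 23223) = sqrt(27448) = 2*sqrt(6862) ≈ 165.67)
1/(I(33, n(5*1 - 1, -6)) + j) = 1/(-660 + 2*sqrt(6862))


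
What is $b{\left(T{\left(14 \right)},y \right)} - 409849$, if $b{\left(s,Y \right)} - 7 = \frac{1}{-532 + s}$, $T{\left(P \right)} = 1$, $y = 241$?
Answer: $- \frac{217626103}{531} \approx -4.0984 \cdot 10^{5}$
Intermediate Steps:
$b{\left(s,Y \right)} = 7 + \frac{1}{-532 + s}$
$b{\left(T{\left(14 \right)},y \right)} - 409849 = \frac{-3723 + 7 \cdot 1}{-532 + 1} - 409849 = \frac{-3723 + 7}{-531} - 409849 = \left(- \frac{1}{531}\right) \left(-3716\right) - 409849 = \frac{3716}{531} - 409849 = - \frac{217626103}{531}$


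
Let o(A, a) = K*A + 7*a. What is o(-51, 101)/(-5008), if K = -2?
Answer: -809/5008 ≈ -0.16154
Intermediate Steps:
o(A, a) = -2*A + 7*a
o(-51, 101)/(-5008) = (-2*(-51) + 7*101)/(-5008) = (102 + 707)*(-1/5008) = 809*(-1/5008) = -809/5008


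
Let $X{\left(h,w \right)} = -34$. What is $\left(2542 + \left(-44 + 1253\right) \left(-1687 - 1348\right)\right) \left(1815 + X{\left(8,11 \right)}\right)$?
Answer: $-6530522713$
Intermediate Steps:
$\left(2542 + \left(-44 + 1253\right) \left(-1687 - 1348\right)\right) \left(1815 + X{\left(8,11 \right)}\right) = \left(2542 + \left(-44 + 1253\right) \left(-1687 - 1348\right)\right) \left(1815 - 34\right) = \left(2542 + 1209 \left(-3035\right)\right) 1781 = \left(2542 - 3669315\right) 1781 = \left(-3666773\right) 1781 = -6530522713$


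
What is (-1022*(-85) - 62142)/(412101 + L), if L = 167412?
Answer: 2248/52683 ≈ 0.042670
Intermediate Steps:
(-1022*(-85) - 62142)/(412101 + L) = (-1022*(-85) - 62142)/(412101 + 167412) = (86870 - 62142)/579513 = 24728*(1/579513) = 2248/52683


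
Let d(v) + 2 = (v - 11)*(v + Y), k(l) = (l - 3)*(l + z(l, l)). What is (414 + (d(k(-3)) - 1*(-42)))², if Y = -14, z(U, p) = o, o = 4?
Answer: 630436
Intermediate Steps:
z(U, p) = 4
k(l) = (-3 + l)*(4 + l) (k(l) = (l - 3)*(l + 4) = (-3 + l)*(4 + l))
d(v) = -2 + (-14 + v)*(-11 + v) (d(v) = -2 + (v - 11)*(v - 14) = -2 + (-11 + v)*(-14 + v) = -2 + (-14 + v)*(-11 + v))
(414 + (d(k(-3)) - 1*(-42)))² = (414 + ((152 + (-12 - 3 + (-3)²)² - 25*(-12 - 3 + (-3)²)) - 1*(-42)))² = (414 + ((152 + (-12 - 3 + 9)² - 25*(-12 - 3 + 9)) + 42))² = (414 + ((152 + (-6)² - 25*(-6)) + 42))² = (414 + ((152 + 36 + 150) + 42))² = (414 + (338 + 42))² = (414 + 380)² = 794² = 630436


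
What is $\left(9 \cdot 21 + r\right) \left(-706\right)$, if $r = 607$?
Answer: $-561976$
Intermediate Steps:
$\left(9 \cdot 21 + r\right) \left(-706\right) = \left(9 \cdot 21 + 607\right) \left(-706\right) = \left(189 + 607\right) \left(-706\right) = 796 \left(-706\right) = -561976$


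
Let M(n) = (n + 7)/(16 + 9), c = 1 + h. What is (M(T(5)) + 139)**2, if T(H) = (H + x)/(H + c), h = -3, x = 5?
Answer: 109327936/5625 ≈ 19436.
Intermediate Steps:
c = -2 (c = 1 - 3 = -2)
T(H) = (5 + H)/(-2 + H) (T(H) = (H + 5)/(H - 2) = (5 + H)/(-2 + H))
M(n) = 7/25 + n/25 (M(n) = (7 + n)/25 = (7 + n)*(1/25) = 7/25 + n/25)
(M(T(5)) + 139)**2 = ((7/25 + ((5 + 5)/(-2 + 5))/25) + 139)**2 = ((7/25 + (10/3)/25) + 139)**2 = ((7/25 + ((1/3)*10)/25) + 139)**2 = ((7/25 + (1/25)*(10/3)) + 139)**2 = ((7/25 + 2/15) + 139)**2 = (31/75 + 139)**2 = (10456/75)**2 = 109327936/5625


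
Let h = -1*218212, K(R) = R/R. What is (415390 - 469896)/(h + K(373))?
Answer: 54506/218211 ≈ 0.24979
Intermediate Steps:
K(R) = 1
h = -218212
(415390 - 469896)/(h + K(373)) = (415390 - 469896)/(-218212 + 1) = -54506/(-218211) = -54506*(-1/218211) = 54506/218211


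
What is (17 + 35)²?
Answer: 2704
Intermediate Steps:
(17 + 35)² = 52² = 2704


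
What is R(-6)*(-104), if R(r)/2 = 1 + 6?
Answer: -1456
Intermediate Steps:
R(r) = 14 (R(r) = 2*(1 + 6) = 2*7 = 14)
R(-6)*(-104) = 14*(-104) = -1456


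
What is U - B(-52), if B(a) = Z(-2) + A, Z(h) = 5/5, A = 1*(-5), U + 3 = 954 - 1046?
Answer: -91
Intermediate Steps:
U = -95 (U = -3 + (954 - 1046) = -3 - 92 = -95)
A = -5
Z(h) = 1 (Z(h) = 5*(⅕) = 1)
B(a) = -4 (B(a) = 1 - 5 = -4)
U - B(-52) = -95 - 1*(-4) = -95 + 4 = -91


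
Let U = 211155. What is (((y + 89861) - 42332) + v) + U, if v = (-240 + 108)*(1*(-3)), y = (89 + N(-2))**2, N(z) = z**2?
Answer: 267729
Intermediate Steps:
y = 8649 (y = (89 + (-2)**2)**2 = (89 + 4)**2 = 93**2 = 8649)
v = 396 (v = -132*(-3) = 396)
(((y + 89861) - 42332) + v) + U = (((8649 + 89861) - 42332) + 396) + 211155 = ((98510 - 42332) + 396) + 211155 = (56178 + 396) + 211155 = 56574 + 211155 = 267729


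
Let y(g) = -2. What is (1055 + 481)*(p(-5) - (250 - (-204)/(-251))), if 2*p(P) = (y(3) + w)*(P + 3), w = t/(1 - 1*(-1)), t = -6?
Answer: -94142976/251 ≈ -3.7507e+5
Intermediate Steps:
w = -3 (w = -6/(1 - 1*(-1)) = -6/(1 + 1) = -6/2 = -6*1/2 = -3)
p(P) = -15/2 - 5*P/2 (p(P) = ((-2 - 3)*(P + 3))/2 = (-5*(3 + P))/2 = (-15 - 5*P)/2 = -15/2 - 5*P/2)
(1055 + 481)*(p(-5) - (250 - (-204)/(-251))) = (1055 + 481)*((-15/2 - 5/2*(-5)) - (250 - (-204)/(-251))) = 1536*((-15/2 + 25/2) - (250 - (-204)*(-1)/251)) = 1536*(5 - (250 - 1*204/251)) = 1536*(5 - (250 - 204/251)) = 1536*(5 - 1*62546/251) = 1536*(5 - 62546/251) = 1536*(-61291/251) = -94142976/251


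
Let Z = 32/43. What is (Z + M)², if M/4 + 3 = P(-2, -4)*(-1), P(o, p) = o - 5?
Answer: 518400/1849 ≈ 280.37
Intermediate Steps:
Z = 32/43 (Z = 32*(1/43) = 32/43 ≈ 0.74419)
P(o, p) = -5 + o
M = 16 (M = -12 + 4*((-5 - 2)*(-1)) = -12 + 4*(-7*(-1)) = -12 + 4*7 = -12 + 28 = 16)
(Z + M)² = (32/43 + 16)² = (720/43)² = 518400/1849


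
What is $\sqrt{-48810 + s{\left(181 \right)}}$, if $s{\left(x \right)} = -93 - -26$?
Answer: $i \sqrt{48877} \approx 221.08 i$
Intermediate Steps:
$s{\left(x \right)} = -67$ ($s{\left(x \right)} = -93 + 26 = -67$)
$\sqrt{-48810 + s{\left(181 \right)}} = \sqrt{-48810 - 67} = \sqrt{-48877} = i \sqrt{48877}$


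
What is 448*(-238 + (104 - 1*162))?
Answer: -132608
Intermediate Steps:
448*(-238 + (104 - 1*162)) = 448*(-238 + (104 - 162)) = 448*(-238 - 58) = 448*(-296) = -132608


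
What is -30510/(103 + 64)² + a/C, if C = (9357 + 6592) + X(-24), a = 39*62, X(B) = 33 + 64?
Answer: -211063929/223753447 ≈ -0.94329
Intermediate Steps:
X(B) = 97
a = 2418
C = 16046 (C = (9357 + 6592) + 97 = 15949 + 97 = 16046)
-30510/(103 + 64)² + a/C = -30510/(103 + 64)² + 2418/16046 = -30510/(167²) + 2418*(1/16046) = -30510/27889 + 1209/8023 = -211063929/223753447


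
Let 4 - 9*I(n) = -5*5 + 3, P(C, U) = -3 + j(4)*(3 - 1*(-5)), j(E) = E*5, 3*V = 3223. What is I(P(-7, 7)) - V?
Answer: -9643/9 ≈ -1071.4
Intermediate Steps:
V = 3223/3 (V = (⅓)*3223 = 3223/3 ≈ 1074.3)
j(E) = 5*E
P(C, U) = 157 (P(C, U) = -3 + (5*4)*(3 - 1*(-5)) = -3 + 20*(3 + 5) = -3 + 20*8 = -3 + 160 = 157)
I(n) = 26/9 (I(n) = 4/9 - (-5*5 + 3)/9 = 4/9 - (-25 + 3)/9 = 4/9 - ⅑*(-22) = 4/9 + 22/9 = 26/9)
I(P(-7, 7)) - V = 26/9 - 1*3223/3 = 26/9 - 3223/3 = -9643/9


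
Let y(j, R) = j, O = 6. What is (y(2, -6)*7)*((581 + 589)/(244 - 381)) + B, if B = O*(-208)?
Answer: -187356/137 ≈ -1367.6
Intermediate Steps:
B = -1248 (B = 6*(-208) = -1248)
(y(2, -6)*7)*((581 + 589)/(244 - 381)) + B = (2*7)*((581 + 589)/(244 - 381)) - 1248 = 14*(1170/(-137)) - 1248 = 14*(1170*(-1/137)) - 1248 = 14*(-1170/137) - 1248 = -16380/137 - 1248 = -187356/137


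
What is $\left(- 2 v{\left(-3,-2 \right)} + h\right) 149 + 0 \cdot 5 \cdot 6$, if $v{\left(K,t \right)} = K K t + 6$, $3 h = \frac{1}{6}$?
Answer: $\frac{64517}{18} \approx 3584.3$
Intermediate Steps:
$h = \frac{1}{18}$ ($h = \frac{1}{3 \cdot 6} = \frac{1}{3} \cdot \frac{1}{6} = \frac{1}{18} \approx 0.055556$)
$v{\left(K,t \right)} = 6 + t K^{2}$ ($v{\left(K,t \right)} = K^{2} t + 6 = t K^{2} + 6 = 6 + t K^{2}$)
$\left(- 2 v{\left(-3,-2 \right)} + h\right) 149 + 0 \cdot 5 \cdot 6 = \left(- 2 \left(6 - 2 \left(-3\right)^{2}\right) + \frac{1}{18}\right) 149 + 0 \cdot 5 \cdot 6 = \left(- 2 \left(6 - 18\right) + \frac{1}{18}\right) 149 + 0 \cdot 6 = \left(- 2 \left(6 - 18\right) + \frac{1}{18}\right) 149 + 0 = \left(\left(-2\right) \left(-12\right) + \frac{1}{18}\right) 149 + 0 = \left(24 + \frac{1}{18}\right) 149 + 0 = \frac{433}{18} \cdot 149 + 0 = \frac{64517}{18} + 0 = \frac{64517}{18}$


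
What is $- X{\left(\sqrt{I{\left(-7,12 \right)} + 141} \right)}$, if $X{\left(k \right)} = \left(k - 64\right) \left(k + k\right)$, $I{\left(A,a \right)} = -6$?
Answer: $-270 + 384 \sqrt{15} \approx 1217.2$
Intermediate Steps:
$X{\left(k \right)} = 2 k \left(-64 + k\right)$ ($X{\left(k \right)} = \left(-64 + k\right) 2 k = 2 k \left(-64 + k\right)$)
$- X{\left(\sqrt{I{\left(-7,12 \right)} + 141} \right)} = - 2 \sqrt{-6 + 141} \left(-64 + \sqrt{-6 + 141}\right) = - 2 \sqrt{135} \left(-64 + \sqrt{135}\right) = - 2 \cdot 3 \sqrt{15} \left(-64 + 3 \sqrt{15}\right) = - 6 \sqrt{15} \left(-64 + 3 \sqrt{15}\right)$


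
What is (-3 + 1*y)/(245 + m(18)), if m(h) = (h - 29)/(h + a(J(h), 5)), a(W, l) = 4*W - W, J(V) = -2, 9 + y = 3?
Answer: -108/2929 ≈ -0.036873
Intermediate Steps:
y = -6 (y = -9 + 3 = -6)
a(W, l) = 3*W
m(h) = (-29 + h)/(-6 + h) (m(h) = (h - 29)/(h + 3*(-2)) = (-29 + h)/(h - 6) = (-29 + h)/(-6 + h))
(-3 + 1*y)/(245 + m(18)) = (-3 + 1*(-6))/(245 + (-29 + 18)/(-6 + 18)) = (-3 - 6)/(245 - 11/12) = -9/(245 + (1/12)*(-11)) = -9/(245 - 11/12) = -9/(2929/12) = (12/2929)*(-9) = -108/2929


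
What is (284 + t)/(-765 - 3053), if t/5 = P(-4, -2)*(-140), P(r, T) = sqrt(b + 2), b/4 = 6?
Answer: -142/1909 + 350*sqrt(26)/1909 ≈ 0.86048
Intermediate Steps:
b = 24 (b = 4*6 = 24)
P(r, T) = sqrt(26) (P(r, T) = sqrt(24 + 2) = sqrt(26))
t = -700*sqrt(26) (t = 5*(sqrt(26)*(-140)) = 5*(-140*sqrt(26)) = -700*sqrt(26) ≈ -3569.3)
(284 + t)/(-765 - 3053) = (284 - 700*sqrt(26))/(-765 - 3053) = (284 - 700*sqrt(26))/(-3818) = (284 - 700*sqrt(26))*(-1/3818) = -142/1909 + 350*sqrt(26)/1909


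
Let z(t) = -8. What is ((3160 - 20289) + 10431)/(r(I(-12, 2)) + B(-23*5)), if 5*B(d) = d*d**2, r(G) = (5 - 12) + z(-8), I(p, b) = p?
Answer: 3349/152095 ≈ 0.022019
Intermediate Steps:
r(G) = -15 (r(G) = (5 - 12) - 8 = -7 - 8 = -15)
B(d) = d**3/5 (B(d) = (d*d**2)/5 = d**3/5)
((3160 - 20289) + 10431)/(r(I(-12, 2)) + B(-23*5)) = ((3160 - 20289) + 10431)/(-15 + (-23*5)**3/5) = (-17129 + 10431)/(-15 + (1/5)*(-115)**3) = -6698/(-15 + (1/5)*(-1520875)) = -6698/(-15 - 304175) = -6698/(-304190) = -6698*(-1/304190) = 3349/152095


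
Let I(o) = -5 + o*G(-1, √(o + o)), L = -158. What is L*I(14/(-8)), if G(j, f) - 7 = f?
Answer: 5451/2 + 553*I*√14/4 ≈ 2725.5 + 517.28*I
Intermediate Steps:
G(j, f) = 7 + f
I(o) = -5 + o*(7 + √2*√o) (I(o) = -5 + o*(7 + √(o + o)) = -5 + o*(7 + √(2*o)) = -5 + o*(7 + √2*√o))
L*I(14/(-8)) = -158*(-5 + (14/(-8))*(7 + √2*√(14/(-8)))) = -158*(-5 + (14*(-⅛))*(7 + √2*√(14*(-⅛)))) = -158*(-5 - 7*(7 + √2*√(-7/4))/4) = -158*(-5 - 7*(7 + √2*(I*√7/2))/4) = -158*(-5 - 7*(7 + I*√14/2)/4) = -158*(-5 + (-49/4 - 7*I*√14/8)) = -158*(-69/4 - 7*I*√14/8) = 5451/2 + 553*I*√14/4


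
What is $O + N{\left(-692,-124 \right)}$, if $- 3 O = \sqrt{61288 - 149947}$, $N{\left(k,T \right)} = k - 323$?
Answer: $-1015 - i \sqrt{9851} \approx -1015.0 - 99.252 i$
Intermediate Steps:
$N{\left(k,T \right)} = -323 + k$
$O = - i \sqrt{9851}$ ($O = - \frac{\sqrt{61288 - 149947}}{3} = - \frac{\sqrt{-88659}}{3} = - \frac{3 i \sqrt{9851}}{3} = - i \sqrt{9851} \approx - 99.252 i$)
$O + N{\left(-692,-124 \right)} = - i \sqrt{9851} - 1015 = -1015 - i \sqrt{9851}$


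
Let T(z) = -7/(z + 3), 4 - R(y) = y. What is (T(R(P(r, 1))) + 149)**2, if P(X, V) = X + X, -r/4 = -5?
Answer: 24245776/1089 ≈ 22264.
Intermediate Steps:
r = 20 (r = -4*(-5) = 20)
P(X, V) = 2*X
R(y) = 4 - y
T(z) = -7/(3 + z)
(T(R(P(r, 1))) + 149)**2 = (-7/(3 + (4 - 2*20)) + 149)**2 = (-7/(3 + (4 - 1*40)) + 149)**2 = (-7/(3 + (4 - 40)) + 149)**2 = (-7/(3 - 36) + 149)**2 = (-7/(-33) + 149)**2 = (-7*(-1/33) + 149)**2 = (7/33 + 149)**2 = (4924/33)**2 = 24245776/1089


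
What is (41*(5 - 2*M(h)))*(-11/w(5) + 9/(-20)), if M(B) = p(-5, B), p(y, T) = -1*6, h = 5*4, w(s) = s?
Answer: -36941/20 ≈ -1847.1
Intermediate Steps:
h = 20
p(y, T) = -6
M(B) = -6
(41*(5 - 2*M(h)))*(-11/w(5) + 9/(-20)) = (41*(5 - 2*(-6)))*(-11/5 + 9/(-20)) = (41*(5 + 12))*(-11*⅕ + 9*(-1/20)) = (41*17)*(-11/5 - 9/20) = 697*(-53/20) = -36941/20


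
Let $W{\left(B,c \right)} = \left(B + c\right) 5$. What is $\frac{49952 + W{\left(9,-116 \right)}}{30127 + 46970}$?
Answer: $\frac{49417}{77097} \approx 0.64097$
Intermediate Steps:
$W{\left(B,c \right)} = 5 B + 5 c$
$\frac{49952 + W{\left(9,-116 \right)}}{30127 + 46970} = \frac{49952 + \left(5 \cdot 9 + 5 \left(-116\right)\right)}{30127 + 46970} = \frac{49952 + \left(45 - 580\right)}{77097} = \left(49952 - 535\right) \frac{1}{77097} = 49417 \cdot \frac{1}{77097} = \frac{49417}{77097}$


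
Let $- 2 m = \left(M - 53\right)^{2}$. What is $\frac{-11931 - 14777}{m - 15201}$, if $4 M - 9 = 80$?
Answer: $\frac{854656}{501561} \approx 1.704$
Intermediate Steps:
$M = \frac{89}{4}$ ($M = \frac{9}{4} + \frac{1}{4} \cdot 80 = \frac{9}{4} + 20 = \frac{89}{4} \approx 22.25$)
$m = - \frac{15129}{32}$ ($m = - \frac{\left(\frac{89}{4} - 53\right)^{2}}{2} = - \frac{\left(- \frac{123}{4}\right)^{2}}{2} = \left(- \frac{1}{2}\right) \frac{15129}{16} = - \frac{15129}{32} \approx -472.78$)
$\frac{-11931 - 14777}{m - 15201} = \frac{-11931 - 14777}{- \frac{15129}{32} - 15201} = - \frac{26708}{- \frac{501561}{32}} = \left(-26708\right) \left(- \frac{32}{501561}\right) = \frac{854656}{501561}$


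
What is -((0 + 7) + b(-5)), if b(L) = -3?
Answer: -4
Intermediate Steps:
-((0 + 7) + b(-5)) = -((0 + 7) - 3) = -(7 - 3) = -1*4 = -4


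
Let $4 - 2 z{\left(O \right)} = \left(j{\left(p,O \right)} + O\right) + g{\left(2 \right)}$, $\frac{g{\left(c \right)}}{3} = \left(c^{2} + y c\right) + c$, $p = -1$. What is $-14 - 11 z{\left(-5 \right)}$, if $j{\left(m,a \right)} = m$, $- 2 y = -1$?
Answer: $\frac{93}{2} \approx 46.5$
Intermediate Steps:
$y = \frac{1}{2}$ ($y = \left(- \frac{1}{2}\right) \left(-1\right) = \frac{1}{2} \approx 0.5$)
$g{\left(c \right)} = 3 c^{2} + \frac{9 c}{2}$ ($g{\left(c \right)} = 3 \left(\left(c^{2} + \frac{c}{2}\right) + c\right) = 3 \left(c^{2} + \frac{3 c}{2}\right) = 3 c^{2} + \frac{9 c}{2}$)
$z{\left(O \right)} = -8 - \frac{O}{2}$ ($z{\left(O \right)} = 2 - \frac{\left(-1 + O\right) + \frac{3}{2} \cdot 2 \left(3 + 2 \cdot 2\right)}{2} = 2 - \frac{\left(-1 + O\right) + \frac{3}{2} \cdot 2 \left(3 + 4\right)}{2} = 2 - \frac{\left(-1 + O\right) + \frac{3}{2} \cdot 2 \cdot 7}{2} = 2 - \frac{\left(-1 + O\right) + 21}{2} = 2 - \frac{20 + O}{2} = 2 - \left(10 + \frac{O}{2}\right) = -8 - \frac{O}{2}$)
$-14 - 11 z{\left(-5 \right)} = -14 - 11 \left(-8 - - \frac{5}{2}\right) = -14 - 11 \left(-8 + \frac{5}{2}\right) = -14 - - \frac{121}{2} = -14 + \frac{121}{2} = \frac{93}{2}$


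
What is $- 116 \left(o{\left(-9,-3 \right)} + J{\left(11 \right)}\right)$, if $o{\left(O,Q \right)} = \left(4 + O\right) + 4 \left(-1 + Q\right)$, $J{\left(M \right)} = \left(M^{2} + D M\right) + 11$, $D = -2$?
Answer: $-10324$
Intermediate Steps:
$J{\left(M \right)} = 11 + M^{2} - 2 M$ ($J{\left(M \right)} = \left(M^{2} - 2 M\right) + 11 = 11 + M^{2} - 2 M$)
$o{\left(O,Q \right)} = O + 4 Q$ ($o{\left(O,Q \right)} = \left(4 + O\right) + \left(-4 + 4 Q\right) = O + 4 Q$)
$- 116 \left(o{\left(-9,-3 \right)} + J{\left(11 \right)}\right) = - 116 \left(\left(-9 + 4 \left(-3\right)\right) + \left(11 + 11^{2} - 22\right)\right) = - 116 \left(\left(-9 - 12\right) + \left(11 + 121 - 22\right)\right) = - 116 \left(-21 + 110\right) = \left(-116\right) 89 = -10324$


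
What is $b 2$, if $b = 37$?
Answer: $74$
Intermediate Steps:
$b 2 = 37 \cdot 2 = 74$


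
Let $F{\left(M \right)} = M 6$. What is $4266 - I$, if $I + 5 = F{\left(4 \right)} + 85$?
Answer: $4162$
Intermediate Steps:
$F{\left(M \right)} = 6 M$
$I = 104$ ($I = -5 + \left(6 \cdot 4 + 85\right) = -5 + \left(24 + 85\right) = -5 + 109 = 104$)
$4266 - I = 4266 - 104 = 4162$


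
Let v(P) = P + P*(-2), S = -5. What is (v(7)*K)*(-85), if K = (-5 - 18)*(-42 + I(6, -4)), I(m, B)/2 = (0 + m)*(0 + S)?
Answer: 1395870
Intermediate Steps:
v(P) = -P (v(P) = P - 2*P = -P)
I(m, B) = -10*m (I(m, B) = 2*((0 + m)*(0 - 5)) = 2*(m*(-5)) = 2*(-5*m) = -10*m)
K = 2346 (K = (-5 - 18)*(-42 - 10*6) = -23*(-42 - 60) = -23*(-102) = 2346)
(v(7)*K)*(-85) = (-1*7*2346)*(-85) = -7*2346*(-85) = -16422*(-85) = 1395870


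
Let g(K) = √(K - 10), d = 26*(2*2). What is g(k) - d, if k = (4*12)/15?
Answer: -104 + I*√170/5 ≈ -104.0 + 2.6077*I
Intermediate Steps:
d = 104 (d = 26*4 = 104)
k = 16/5 (k = 48*(1/15) = 16/5 ≈ 3.2000)
g(K) = √(-10 + K)
g(k) - d = √(-10 + 16/5) - 1*104 = √(-34/5) - 104 = I*√170/5 - 104 = -104 + I*√170/5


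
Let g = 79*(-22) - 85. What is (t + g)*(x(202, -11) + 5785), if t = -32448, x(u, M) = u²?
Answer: -1596651619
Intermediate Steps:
g = -1823 (g = -1738 - 85 = -1823)
(t + g)*(x(202, -11) + 5785) = (-32448 - 1823)*(202² + 5785) = -34271*(40804 + 5785) = -34271*46589 = -1596651619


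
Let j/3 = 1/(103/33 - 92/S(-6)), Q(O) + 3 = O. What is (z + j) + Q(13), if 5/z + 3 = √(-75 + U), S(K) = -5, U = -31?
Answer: 817462/81673 - I*√106/23 ≈ 10.009 - 0.44764*I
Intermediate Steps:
Q(O) = -3 + O
j = 495/3551 (j = 3/(103/33 - 92/(-5)) = 3/(103*(1/33) - 92*(-⅕)) = 3/(103/33 + 92/5) = 3/(3551/165) = 3*(165/3551) = 495/3551 ≈ 0.13940)
z = 5/(-3 + I*√106) (z = 5/(-3 + √(-75 - 31)) = 5/(-3 + √(-106)) = 5/(-3 + I*√106) ≈ -0.13043 - 0.44764*I)
(z + j) + Q(13) = ((-3/23 - I*√106/23) + 495/3551) + (-3 + 13) = (732/81673 - I*√106/23) + 10 = 817462/81673 - I*√106/23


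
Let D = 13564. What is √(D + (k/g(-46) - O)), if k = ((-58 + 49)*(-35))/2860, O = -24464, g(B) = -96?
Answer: 3*√22119382714/2288 ≈ 195.01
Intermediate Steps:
k = 63/572 (k = -9*(-35)*(1/2860) = 315*(1/2860) = 63/572 ≈ 0.11014)
√(D + (k/g(-46) - O)) = √(13564 + ((63/572)/(-96) - 1*(-24464))) = √(13564 + ((63/572)*(-1/96) + 24464)) = √(13564 + (-21/18304 + 24464)) = √(13564 + 447789035/18304) = √(696064491/18304) = 3*√22119382714/2288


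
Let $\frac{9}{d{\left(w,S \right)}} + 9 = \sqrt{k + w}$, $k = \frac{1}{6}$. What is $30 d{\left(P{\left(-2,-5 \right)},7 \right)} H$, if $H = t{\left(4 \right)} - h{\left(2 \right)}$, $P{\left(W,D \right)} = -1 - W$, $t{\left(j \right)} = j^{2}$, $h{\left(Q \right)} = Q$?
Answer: $- \frac{204120}{479} - \frac{3780 \sqrt{42}}{479} \approx -477.28$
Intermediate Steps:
$k = \frac{1}{6} \approx 0.16667$
$d{\left(w,S \right)} = \frac{9}{-9 + \sqrt{\frac{1}{6} + w}}$
$H = 14$ ($H = 4^{2} - 2 = 16 - 2 = 14$)
$30 d{\left(P{\left(-2,-5 \right)},7 \right)} H = 30 \frac{54}{-54 + \sqrt{6} \sqrt{1 + 6 \left(-1 - -2\right)}} 14 = 30 \frac{54}{-54 + \sqrt{6} \sqrt{1 + 6 \left(-1 + 2\right)}} 14 = 30 \frac{54}{-54 + \sqrt{6} \sqrt{1 + 6 \cdot 1}} \cdot 14 = 30 \frac{54}{-54 + \sqrt{6} \sqrt{1 + 6}} \cdot 14 = 30 \frac{54}{-54 + \sqrt{6} \sqrt{7}} \cdot 14 = 30 \frac{54}{-54 + \sqrt{42}} \cdot 14 = \frac{1620}{-54 + \sqrt{42}} \cdot 14 = \frac{22680}{-54 + \sqrt{42}}$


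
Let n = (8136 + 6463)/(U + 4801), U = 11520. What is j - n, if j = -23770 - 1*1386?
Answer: -410585675/16321 ≈ -25157.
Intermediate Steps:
j = -25156 (j = -23770 - 1386 = -25156)
n = 14599/16321 (n = (8136 + 6463)/(11520 + 4801) = 14599/16321 ≈ 0.89449)
j - n = -25156 - 1*14599/16321 = -25156 - 14599/16321 = -410585675/16321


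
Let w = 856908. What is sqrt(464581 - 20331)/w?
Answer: 5*sqrt(17770)/856908 ≈ 0.00077782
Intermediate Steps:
sqrt(464581 - 20331)/w = sqrt(464581 - 20331)/856908 = sqrt(444250)*(1/856908) = (5*sqrt(17770))*(1/856908) = 5*sqrt(17770)/856908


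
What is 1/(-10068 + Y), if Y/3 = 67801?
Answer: 1/193335 ≈ 5.1724e-6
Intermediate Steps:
Y = 203403 (Y = 3*67801 = 203403)
1/(-10068 + Y) = 1/(-10068 + 203403) = 1/193335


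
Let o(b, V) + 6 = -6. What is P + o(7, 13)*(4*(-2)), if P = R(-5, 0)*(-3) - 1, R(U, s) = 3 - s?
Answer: 86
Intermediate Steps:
o(b, V) = -12 (o(b, V) = -6 - 6 = -12)
P = -10 (P = (3 - 1*0)*(-3) - 1 = (3 + 0)*(-3) - 1 = 3*(-3) - 1 = -9 - 1 = -10)
P + o(7, 13)*(4*(-2)) = -10 - 48*(-2) = -10 - 12*(-8) = -10 + 96 = 86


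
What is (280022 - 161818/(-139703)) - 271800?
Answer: 1148799884/139703 ≈ 8223.2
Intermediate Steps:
(280022 - 161818/(-139703)) - 271800 = (280022 - 161818*(-1/139703)) - 271800 = (280022 + 161818/139703) - 271800 = 39120075284/139703 - 271800 = 1148799884/139703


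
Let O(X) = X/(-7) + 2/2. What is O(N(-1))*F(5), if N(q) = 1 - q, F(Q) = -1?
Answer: -5/7 ≈ -0.71429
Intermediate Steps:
O(X) = 1 - X/7 (O(X) = X*(-⅐) + 2*(½) = -X/7 + 1 = 1 - X/7)
O(N(-1))*F(5) = (1 - (1 - 1*(-1))/7)*(-1) = (1 - (1 + 1)/7)*(-1) = (1 - ⅐*2)*(-1) = (1 - 2/7)*(-1) = (5/7)*(-1) = -5/7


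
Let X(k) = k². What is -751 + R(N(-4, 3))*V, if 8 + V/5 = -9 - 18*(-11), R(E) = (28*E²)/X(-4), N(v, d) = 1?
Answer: 3331/4 ≈ 832.75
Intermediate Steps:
R(E) = 7*E²/4 (R(E) = (28*E²)/((-4)²) = (28*E²)/16 = (28*E²)*(1/16) = 7*E²/4)
V = 905 (V = -40 + 5*(-9 - 18*(-11)) = -40 + 5*(-9 + 198) = -40 + 5*189 = -40 + 945 = 905)
-751 + R(N(-4, 3))*V = -751 + ((7/4)*1²)*905 = -751 + ((7/4)*1)*905 = -751 + (7/4)*905 = -751 + 6335/4 = 3331/4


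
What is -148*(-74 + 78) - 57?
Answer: -649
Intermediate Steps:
-148*(-74 + 78) - 57 = -148*4 - 57 = -592 - 57 = -649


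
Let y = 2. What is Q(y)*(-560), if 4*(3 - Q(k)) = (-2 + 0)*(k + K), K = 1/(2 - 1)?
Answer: -2520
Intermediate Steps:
K = 1 (K = 1/1 = 1)
Q(k) = 7/2 + k/2 (Q(k) = 3 - (-2 + 0)*(k + 1)/4 = 3 - (-1)*(1 + k)/2 = 3 - (-2 - 2*k)/4 = 3 + (½ + k/2) = 7/2 + k/2)
Q(y)*(-560) = (7/2 + (½)*2)*(-560) = (7/2 + 1)*(-560) = (9/2)*(-560) = -2520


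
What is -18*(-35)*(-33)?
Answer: -20790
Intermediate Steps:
-18*(-35)*(-33) = 630*(-33) = -20790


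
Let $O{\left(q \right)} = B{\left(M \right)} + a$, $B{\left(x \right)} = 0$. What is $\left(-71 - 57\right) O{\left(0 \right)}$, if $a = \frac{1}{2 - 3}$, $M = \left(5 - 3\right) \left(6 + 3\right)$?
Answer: $128$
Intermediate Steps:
$M = 18$ ($M = 2 \cdot 9 = 18$)
$a = -1$ ($a = \frac{1}{-1} = -1$)
$O{\left(q \right)} = -1$ ($O{\left(q \right)} = 0 - 1 = -1$)
$\left(-71 - 57\right) O{\left(0 \right)} = \left(-71 - 57\right) \left(-1\right) = \left(-128\right) \left(-1\right) = 128$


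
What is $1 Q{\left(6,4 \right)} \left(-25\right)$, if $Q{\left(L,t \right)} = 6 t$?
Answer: $-600$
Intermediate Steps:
$1 Q{\left(6,4 \right)} \left(-25\right) = 1 \cdot 6 \cdot 4 \left(-25\right) = 1 \cdot 24 \left(-25\right) = 24 \left(-25\right) = -600$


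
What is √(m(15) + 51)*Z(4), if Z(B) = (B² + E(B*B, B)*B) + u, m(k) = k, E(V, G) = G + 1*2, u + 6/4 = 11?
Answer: 99*√66/2 ≈ 402.14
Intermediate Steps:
u = 19/2 (u = -3/2 + 11 = 19/2 ≈ 9.5000)
E(V, G) = 2 + G (E(V, G) = G + 2 = 2 + G)
Z(B) = 19/2 + B² + B*(2 + B) (Z(B) = (B² + (2 + B)*B) + 19/2 = (B² + B*(2 + B)) + 19/2 = 19/2 + B² + B*(2 + B))
√(m(15) + 51)*Z(4) = √(15 + 51)*(19/2 + 2*4 + 2*4²) = √66*(19/2 + 8 + 2*16) = √66*(19/2 + 8 + 32) = √66*(99/2) = 99*√66/2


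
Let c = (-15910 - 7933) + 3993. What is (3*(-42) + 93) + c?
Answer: -19883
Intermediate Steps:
c = -19850 (c = -23843 + 3993 = -19850)
(3*(-42) + 93) + c = (3*(-42) + 93) - 19850 = (-126 + 93) - 19850 = -33 - 19850 = -19883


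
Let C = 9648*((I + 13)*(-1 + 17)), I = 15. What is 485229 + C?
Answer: 4807533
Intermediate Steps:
C = 4322304 (C = 9648*((15 + 13)*(-1 + 17)) = 9648*(28*16) = 9648*448 = 4322304)
485229 + C = 485229 + 4322304 = 4807533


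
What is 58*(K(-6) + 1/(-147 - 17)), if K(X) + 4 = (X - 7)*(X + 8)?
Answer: -142709/82 ≈ -1740.4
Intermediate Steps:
K(X) = -4 + (-7 + X)*(8 + X) (K(X) = -4 + (X - 7)*(X + 8) = -4 + (-7 + X)*(8 + X))
58*(K(-6) + 1/(-147 - 17)) = 58*((-60 - 6 + (-6)**2) + 1/(-147 - 17)) = 58*((-60 - 6 + 36) + 1/(-164)) = 58*(-30 - 1/164) = 58*(-4921/164) = -142709/82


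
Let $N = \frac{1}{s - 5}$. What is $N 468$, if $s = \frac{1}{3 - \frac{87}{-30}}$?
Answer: $- \frac{9204}{95} \approx -96.884$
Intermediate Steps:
$s = \frac{10}{59}$ ($s = \frac{1}{3 - - \frac{29}{10}} = \frac{1}{3 + \frac{29}{10}} = \frac{1}{\frac{59}{10}} = \frac{10}{59} \approx 0.16949$)
$N = - \frac{59}{285}$ ($N = \frac{1}{\frac{10}{59} - 5} = \frac{1}{- \frac{285}{59}} = - \frac{59}{285} \approx -0.20702$)
$N 468 = \left(- \frac{59}{285}\right) 468 = - \frac{9204}{95}$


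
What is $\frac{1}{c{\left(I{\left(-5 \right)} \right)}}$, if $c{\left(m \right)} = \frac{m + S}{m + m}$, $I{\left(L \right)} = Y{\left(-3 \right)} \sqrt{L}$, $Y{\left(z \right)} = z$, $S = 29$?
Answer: $\frac{6 \sqrt{5}}{3 \sqrt{5} + 29 i} \approx 0.10158 - 0.43914 i$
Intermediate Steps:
$I{\left(L \right)} = - 3 \sqrt{L}$
$c{\left(m \right)} = \frac{29 + m}{2 m}$ ($c{\left(m \right)} = \frac{m + 29}{m + m} = \frac{29 + m}{2 m}$)
$\frac{1}{c{\left(I{\left(-5 \right)} \right)}} = \frac{1}{\frac{1}{2} \frac{1}{\left(-3\right) \sqrt{-5}} \left(29 - 3 \sqrt{-5}\right)} = \frac{1}{\frac{1}{2} \frac{1}{\left(-3\right) i \sqrt{5}} \left(29 - 3 i \sqrt{5}\right)} = \frac{1}{\frac{1}{2} \frac{i \sqrt{5}}{15} \left(29 - 3 i \sqrt{5}\right)} = \frac{1}{\frac{1}{30} i \sqrt{5} \left(29 - 3 i \sqrt{5}\right)} = - \frac{6 i \sqrt{5}}{29 - 3 i \sqrt{5}}$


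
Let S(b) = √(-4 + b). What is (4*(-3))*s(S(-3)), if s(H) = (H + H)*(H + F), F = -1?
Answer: 168 + 24*I*√7 ≈ 168.0 + 63.498*I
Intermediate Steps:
s(H) = 2*H*(-1 + H) (s(H) = (H + H)*(H - 1) = (2*H)*(-1 + H) = 2*H*(-1 + H))
(4*(-3))*s(S(-3)) = (4*(-3))*(2*√(-4 - 3)*(-1 + √(-4 - 3))) = -24*√(-7)*(-1 + √(-7)) = -24*I*√7*(-1 + I*√7)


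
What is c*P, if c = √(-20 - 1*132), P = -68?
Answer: -136*I*√38 ≈ -838.36*I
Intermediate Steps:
c = 2*I*√38 (c = √(-20 - 132) = √(-152) = 2*I*√38 ≈ 12.329*I)
c*P = (2*I*√38)*(-68) = -136*I*√38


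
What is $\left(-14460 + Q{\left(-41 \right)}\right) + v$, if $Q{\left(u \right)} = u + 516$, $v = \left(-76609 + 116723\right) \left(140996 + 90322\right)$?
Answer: $9279076267$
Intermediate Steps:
$v = 9279090252$ ($v = 40114 \cdot 231318 = 9279090252$)
$Q{\left(u \right)} = 516 + u$
$\left(-14460 + Q{\left(-41 \right)}\right) + v = \left(-14460 + \left(516 - 41\right)\right) + 9279090252 = \left(-14460 + 475\right) + 9279090252 = -13985 + 9279090252 = 9279076267$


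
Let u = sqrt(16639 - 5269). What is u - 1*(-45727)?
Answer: 45727 + sqrt(11370) ≈ 45834.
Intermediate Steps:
u = sqrt(11370) ≈ 106.63
u - 1*(-45727) = sqrt(11370) - 1*(-45727) = sqrt(11370) + 45727 = 45727 + sqrt(11370)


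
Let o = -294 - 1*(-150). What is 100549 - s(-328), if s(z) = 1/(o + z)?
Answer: 47459129/472 ≈ 1.0055e+5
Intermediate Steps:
o = -144 (o = -294 + 150 = -144)
s(z) = 1/(-144 + z)
100549 - s(-328) = 100549 - 1/(-144 - 328) = 100549 - 1/(-472) = 100549 - 1*(-1/472) = 100549 + 1/472 = 47459129/472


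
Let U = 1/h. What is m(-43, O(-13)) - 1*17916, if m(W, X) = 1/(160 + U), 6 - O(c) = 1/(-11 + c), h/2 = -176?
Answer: -1009010852/56319 ≈ -17916.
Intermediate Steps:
h = -352 (h = 2*(-176) = -352)
U = -1/352 (U = 1/(-352) = -1/352 ≈ -0.0028409)
O(c) = 6 - 1/(-11 + c)
m(W, X) = 352/56319 (m(W, X) = 1/(160 - 1/352) = 1/(56319/352) = 352/56319)
m(-43, O(-13)) - 1*17916 = 352/56319 - 1*17916 = 352/56319 - 17916 = -1009010852/56319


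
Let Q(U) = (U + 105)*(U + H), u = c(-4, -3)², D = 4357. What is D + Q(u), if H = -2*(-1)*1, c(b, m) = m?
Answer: 5611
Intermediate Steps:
H = 2 (H = 2*1 = 2)
u = 9 (u = (-3)² = 9)
Q(U) = (2 + U)*(105 + U) (Q(U) = (U + 105)*(U + 2) = (105 + U)*(2 + U) = (2 + U)*(105 + U))
D + Q(u) = 4357 + (210 + 9² + 107*9) = 4357 + (210 + 81 + 963) = 4357 + 1254 = 5611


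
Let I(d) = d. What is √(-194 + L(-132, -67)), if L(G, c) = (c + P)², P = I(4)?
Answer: 5*√151 ≈ 61.441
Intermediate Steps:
P = 4
L(G, c) = (4 + c)² (L(G, c) = (c + 4)² = (4 + c)²)
√(-194 + L(-132, -67)) = √(-194 + (4 - 67)²) = √(-194 + (-63)²) = √(-194 + 3969) = √3775 = 5*√151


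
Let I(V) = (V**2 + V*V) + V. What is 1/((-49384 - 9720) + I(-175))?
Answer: 1/1971 ≈ 0.00050736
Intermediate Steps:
I(V) = V + 2*V**2 (I(V) = (V**2 + V**2) + V = 2*V**2 + V = V + 2*V**2)
1/((-49384 - 9720) + I(-175)) = 1/((-49384 - 9720) - 175*(1 + 2*(-175))) = 1/(-59104 - 175*(1 - 350)) = 1/(-59104 - 175*(-349)) = 1/(-59104 + 61075) = 1/1971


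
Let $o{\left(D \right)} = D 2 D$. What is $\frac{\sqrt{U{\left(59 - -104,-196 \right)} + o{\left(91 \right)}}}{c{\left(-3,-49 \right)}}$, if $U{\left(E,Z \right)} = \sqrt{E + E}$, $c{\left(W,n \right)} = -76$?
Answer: $- \frac{\sqrt{16562 + \sqrt{326}}}{76} \approx -1.6943$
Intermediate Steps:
$U{\left(E,Z \right)} = \sqrt{2} \sqrt{E}$ ($U{\left(E,Z \right)} = \sqrt{2 E} = \sqrt{2} \sqrt{E}$)
$o{\left(D \right)} = 2 D^{2}$ ($o{\left(D \right)} = 2 D D = 2 D^{2}$)
$\frac{\sqrt{U{\left(59 - -104,-196 \right)} + o{\left(91 \right)}}}{c{\left(-3,-49 \right)}} = \frac{\sqrt{\sqrt{2} \sqrt{59 - -104} + 2 \cdot 91^{2}}}{-76} = \sqrt{\sqrt{2} \sqrt{59 + 104} + 2 \cdot 8281} \left(- \frac{1}{76}\right) = \sqrt{\sqrt{2} \sqrt{163} + 16562} \left(- \frac{1}{76}\right) = \sqrt{\sqrt{326} + 16562} \left(- \frac{1}{76}\right) = \sqrt{16562 + \sqrt{326}} \left(- \frac{1}{76}\right) = - \frac{\sqrt{16562 + \sqrt{326}}}{76}$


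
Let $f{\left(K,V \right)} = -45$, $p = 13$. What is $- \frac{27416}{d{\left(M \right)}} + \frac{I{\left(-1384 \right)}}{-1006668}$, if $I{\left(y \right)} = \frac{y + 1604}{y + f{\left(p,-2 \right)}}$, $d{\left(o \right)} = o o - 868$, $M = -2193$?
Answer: $- \frac{9859410371533}{1729248363390483} \approx -0.0057016$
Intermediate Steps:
$d{\left(o \right)} = -868 + o^{2}$ ($d{\left(o \right)} = o^{2} - 868 = -868 + o^{2}$)
$I{\left(y \right)} = \frac{1604 + y}{-45 + y}$ ($I{\left(y \right)} = \frac{y + 1604}{y - 45} = \frac{1604 + y}{-45 + y}$)
$- \frac{27416}{d{\left(M \right)}} + \frac{I{\left(-1384 \right)}}{-1006668} = - \frac{27416}{-868 + \left(-2193\right)^{2}} + \frac{\frac{1}{-45 - 1384} \left(1604 - 1384\right)}{-1006668} = - \frac{27416}{-868 + 4809249} + \frac{1}{-1429} \cdot 220 \left(- \frac{1}{1006668}\right) = - \frac{27416}{4808381} + \left(- \frac{1}{1429}\right) 220 \left(- \frac{1}{1006668}\right) = \left(-27416\right) \frac{1}{4808381} - - \frac{55}{359632143} = - \frac{27416}{4808381} + \frac{55}{359632143} = - \frac{9859410371533}{1729248363390483}$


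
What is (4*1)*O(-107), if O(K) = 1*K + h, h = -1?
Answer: -432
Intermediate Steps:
O(K) = -1 + K (O(K) = 1*K - 1 = K - 1 = -1 + K)
(4*1)*O(-107) = (4*1)*(-1 - 107) = 4*(-108) = -432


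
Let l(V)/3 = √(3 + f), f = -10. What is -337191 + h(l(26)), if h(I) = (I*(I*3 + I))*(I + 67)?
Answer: -354075 - 756*I*√7 ≈ -3.5408e+5 - 2000.2*I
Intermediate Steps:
l(V) = 3*I*√7 (l(V) = 3*√(3 - 10) = 3*√(-7) = 3*(I*√7) = 3*I*√7)
h(I) = 4*I²*(67 + I) (h(I) = (I*(3*I + I))*(67 + I) = (I*(4*I))*(67 + I) = (4*I²)*(67 + I) = 4*I²*(67 + I))
-337191 + h(l(26)) = -337191 + 4*(3*I*√7)²*(67 + 3*I*√7) = -337191 + 4*(-63)*(67 + 3*I*√7) = -337191 + (-16884 - 756*I*√7) = -354075 - 756*I*√7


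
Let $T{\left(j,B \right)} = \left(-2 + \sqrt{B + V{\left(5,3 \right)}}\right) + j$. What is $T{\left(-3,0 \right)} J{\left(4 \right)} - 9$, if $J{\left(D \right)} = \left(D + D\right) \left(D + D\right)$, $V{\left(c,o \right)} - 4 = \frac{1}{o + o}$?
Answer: $-329 + \frac{160 \sqrt{6}}{3} \approx -198.36$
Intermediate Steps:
$V{\left(c,o \right)} = 4 + \frac{1}{2 o}$ ($V{\left(c,o \right)} = 4 + \frac{1}{o + o} = 4 + \frac{1}{2 o}$)
$J{\left(D \right)} = 4 D^{2}$ ($J{\left(D \right)} = 2 D 2 D = 4 D^{2}$)
$T{\left(j,B \right)} = -2 + j + \sqrt{\frac{25}{6} + B}$ ($T{\left(j,B \right)} = \left(-2 + \sqrt{B + \left(4 + \frac{1}{2 \cdot 3}\right)}\right) + j = \left(-2 + \sqrt{B + \left(4 + \frac{1}{2} \cdot \frac{1}{3}\right)}\right) + j = \left(-2 + \sqrt{B + \left(4 + \frac{1}{6}\right)}\right) + j = \left(-2 + \sqrt{B + \frac{25}{6}}\right) + j = \left(-2 + \sqrt{\frac{25}{6} + B}\right) + j = -2 + j + \sqrt{\frac{25}{6} + B}$)
$T{\left(-3,0 \right)} J{\left(4 \right)} - 9 = \left(-2 - 3 + \frac{\sqrt{150 + 36 \cdot 0}}{6}\right) 4 \cdot 4^{2} - 9 = \left(-2 - 3 + \frac{\sqrt{150 + 0}}{6}\right) 4 \cdot 16 - 9 = \left(-2 - 3 + \frac{\sqrt{150}}{6}\right) 64 - 9 = \left(-2 - 3 + \frac{5 \sqrt{6}}{6}\right) 64 - 9 = \left(-5 + \frac{5 \sqrt{6}}{6}\right) 64 - 9 = \left(-320 + \frac{160 \sqrt{6}}{3}\right) - 9 = -329 + \frac{160 \sqrt{6}}{3}$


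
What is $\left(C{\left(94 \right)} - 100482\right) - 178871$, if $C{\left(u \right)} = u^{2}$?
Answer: $-270517$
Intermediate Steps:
$\left(C{\left(94 \right)} - 100482\right) - 178871 = \left(94^{2} - 100482\right) - 178871 = \left(8836 - 100482\right) - 178871 = -91646 - 178871 = -270517$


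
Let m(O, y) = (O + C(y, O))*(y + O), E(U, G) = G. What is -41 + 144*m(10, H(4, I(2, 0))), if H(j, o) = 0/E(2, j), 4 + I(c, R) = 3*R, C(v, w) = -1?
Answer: 12919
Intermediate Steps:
I(c, R) = -4 + 3*R
H(j, o) = 0 (H(j, o) = 0/j = 0)
m(O, y) = (-1 + O)*(O + y) (m(O, y) = (O - 1)*(y + O) = (-1 + O)*(O + y))
-41 + 144*m(10, H(4, I(2, 0))) = -41 + 144*(10² - 1*10 - 1*0 + 10*0) = -41 + 144*(100 - 10 + 0 + 0) = -41 + 144*90 = -41 + 12960 = 12919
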